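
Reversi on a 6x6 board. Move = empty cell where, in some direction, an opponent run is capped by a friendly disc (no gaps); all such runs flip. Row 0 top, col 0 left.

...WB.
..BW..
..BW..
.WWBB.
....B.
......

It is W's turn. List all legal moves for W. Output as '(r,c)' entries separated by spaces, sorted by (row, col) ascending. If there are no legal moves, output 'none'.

Answer: (0,1) (0,2) (0,5) (1,1) (2,1) (3,5) (4,3) (4,5)

Derivation:
(0,1): flips 1 -> legal
(0,2): flips 2 -> legal
(0,5): flips 1 -> legal
(1,1): flips 1 -> legal
(1,4): no bracket -> illegal
(1,5): no bracket -> illegal
(2,1): flips 2 -> legal
(2,4): no bracket -> illegal
(2,5): no bracket -> illegal
(3,5): flips 2 -> legal
(4,2): no bracket -> illegal
(4,3): flips 1 -> legal
(4,5): flips 1 -> legal
(5,3): no bracket -> illegal
(5,4): no bracket -> illegal
(5,5): no bracket -> illegal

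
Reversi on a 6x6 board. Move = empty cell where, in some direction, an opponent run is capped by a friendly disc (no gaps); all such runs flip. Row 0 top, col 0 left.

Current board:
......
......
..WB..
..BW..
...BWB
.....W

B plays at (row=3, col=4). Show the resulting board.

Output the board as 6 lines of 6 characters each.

Place B at (3,4); scan 8 dirs for brackets.
Dir NW: first cell 'B' (not opp) -> no flip
Dir N: first cell '.' (not opp) -> no flip
Dir NE: first cell '.' (not opp) -> no flip
Dir W: opp run (3,3) capped by B -> flip
Dir E: first cell '.' (not opp) -> no flip
Dir SW: first cell 'B' (not opp) -> no flip
Dir S: opp run (4,4), next='.' -> no flip
Dir SE: first cell 'B' (not opp) -> no flip
All flips: (3,3)

Answer: ......
......
..WB..
..BBB.
...BWB
.....W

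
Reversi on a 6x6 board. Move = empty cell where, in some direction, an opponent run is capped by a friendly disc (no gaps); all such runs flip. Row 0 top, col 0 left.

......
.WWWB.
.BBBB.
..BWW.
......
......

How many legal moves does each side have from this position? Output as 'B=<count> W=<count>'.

Answer: B=11 W=6

Derivation:
-- B to move --
(0,0): flips 1 -> legal
(0,1): flips 2 -> legal
(0,2): flips 2 -> legal
(0,3): flips 2 -> legal
(0,4): flips 1 -> legal
(1,0): flips 3 -> legal
(2,0): no bracket -> illegal
(2,5): no bracket -> illegal
(3,5): flips 2 -> legal
(4,2): flips 1 -> legal
(4,3): flips 1 -> legal
(4,4): flips 2 -> legal
(4,5): flips 1 -> legal
B mobility = 11
-- W to move --
(0,3): no bracket -> illegal
(0,4): flips 2 -> legal
(0,5): no bracket -> illegal
(1,0): no bracket -> illegal
(1,5): flips 2 -> legal
(2,0): no bracket -> illegal
(2,5): no bracket -> illegal
(3,0): flips 1 -> legal
(3,1): flips 3 -> legal
(3,5): flips 1 -> legal
(4,1): no bracket -> illegal
(4,2): flips 2 -> legal
(4,3): no bracket -> illegal
W mobility = 6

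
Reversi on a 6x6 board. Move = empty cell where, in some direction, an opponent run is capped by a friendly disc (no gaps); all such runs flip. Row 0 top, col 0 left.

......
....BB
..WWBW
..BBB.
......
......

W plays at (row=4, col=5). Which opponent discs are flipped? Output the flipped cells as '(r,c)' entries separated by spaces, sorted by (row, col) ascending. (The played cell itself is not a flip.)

Answer: (3,4)

Derivation:
Dir NW: opp run (3,4) capped by W -> flip
Dir N: first cell '.' (not opp) -> no flip
Dir NE: edge -> no flip
Dir W: first cell '.' (not opp) -> no flip
Dir E: edge -> no flip
Dir SW: first cell '.' (not opp) -> no flip
Dir S: first cell '.' (not opp) -> no flip
Dir SE: edge -> no flip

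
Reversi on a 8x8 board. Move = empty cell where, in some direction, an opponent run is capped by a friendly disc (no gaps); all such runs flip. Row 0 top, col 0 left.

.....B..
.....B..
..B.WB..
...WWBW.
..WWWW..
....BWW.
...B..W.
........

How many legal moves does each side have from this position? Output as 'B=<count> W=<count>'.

Answer: B=13 W=10

Derivation:
-- B to move --
(1,3): flips 1 -> legal
(1,4): flips 3 -> legal
(2,3): flips 1 -> legal
(2,6): no bracket -> illegal
(2,7): flips 2 -> legal
(3,1): no bracket -> illegal
(3,2): flips 3 -> legal
(3,7): flips 1 -> legal
(4,1): no bracket -> illegal
(4,6): no bracket -> illegal
(4,7): flips 1 -> legal
(5,1): flips 3 -> legal
(5,2): flips 2 -> legal
(5,3): flips 1 -> legal
(5,7): flips 2 -> legal
(6,4): no bracket -> illegal
(6,5): flips 2 -> legal
(6,7): no bracket -> illegal
(7,5): no bracket -> illegal
(7,6): no bracket -> illegal
(7,7): flips 4 -> legal
B mobility = 13
-- W to move --
(0,4): no bracket -> illegal
(0,6): flips 1 -> legal
(1,1): flips 1 -> legal
(1,2): no bracket -> illegal
(1,3): no bracket -> illegal
(1,4): flips 1 -> legal
(1,6): flips 1 -> legal
(2,1): no bracket -> illegal
(2,3): no bracket -> illegal
(2,6): flips 2 -> legal
(3,1): no bracket -> illegal
(3,2): no bracket -> illegal
(4,6): flips 1 -> legal
(5,2): no bracket -> illegal
(5,3): flips 1 -> legal
(6,2): no bracket -> illegal
(6,4): flips 1 -> legal
(6,5): flips 1 -> legal
(7,2): flips 2 -> legal
(7,3): no bracket -> illegal
(7,4): no bracket -> illegal
W mobility = 10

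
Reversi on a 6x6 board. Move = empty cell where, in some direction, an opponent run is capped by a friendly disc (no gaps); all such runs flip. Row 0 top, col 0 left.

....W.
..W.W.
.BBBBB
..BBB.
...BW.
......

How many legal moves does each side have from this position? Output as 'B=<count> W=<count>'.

-- B to move --
(0,1): flips 1 -> legal
(0,2): flips 1 -> legal
(0,3): flips 2 -> legal
(0,5): flips 1 -> legal
(1,1): no bracket -> illegal
(1,3): no bracket -> illegal
(1,5): no bracket -> illegal
(3,5): no bracket -> illegal
(4,5): flips 1 -> legal
(5,3): no bracket -> illegal
(5,4): flips 1 -> legal
(5,5): flips 1 -> legal
B mobility = 7
-- W to move --
(1,0): no bracket -> illegal
(1,1): flips 2 -> legal
(1,3): no bracket -> illegal
(1,5): no bracket -> illegal
(2,0): no bracket -> illegal
(3,0): flips 1 -> legal
(3,1): no bracket -> illegal
(3,5): no bracket -> illegal
(4,1): flips 2 -> legal
(4,2): flips 3 -> legal
(4,5): flips 2 -> legal
(5,2): no bracket -> illegal
(5,3): no bracket -> illegal
(5,4): no bracket -> illegal
W mobility = 5

Answer: B=7 W=5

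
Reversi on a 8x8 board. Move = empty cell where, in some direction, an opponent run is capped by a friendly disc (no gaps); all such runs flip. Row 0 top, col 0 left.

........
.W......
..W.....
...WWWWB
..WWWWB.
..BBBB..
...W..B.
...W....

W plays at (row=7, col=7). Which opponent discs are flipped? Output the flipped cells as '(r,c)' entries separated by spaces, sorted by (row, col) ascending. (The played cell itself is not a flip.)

Dir NW: opp run (6,6) (5,5) capped by W -> flip
Dir N: first cell '.' (not opp) -> no flip
Dir NE: edge -> no flip
Dir W: first cell '.' (not opp) -> no flip
Dir E: edge -> no flip
Dir SW: edge -> no flip
Dir S: edge -> no flip
Dir SE: edge -> no flip

Answer: (5,5) (6,6)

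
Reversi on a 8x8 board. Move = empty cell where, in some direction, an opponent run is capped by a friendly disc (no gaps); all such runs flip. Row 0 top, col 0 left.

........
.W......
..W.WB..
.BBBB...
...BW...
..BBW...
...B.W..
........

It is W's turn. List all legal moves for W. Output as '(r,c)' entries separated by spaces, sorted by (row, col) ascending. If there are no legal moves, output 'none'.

(1,4): no bracket -> illegal
(1,5): no bracket -> illegal
(1,6): no bracket -> illegal
(2,0): no bracket -> illegal
(2,1): flips 2 -> legal
(2,3): no bracket -> illegal
(2,6): flips 1 -> legal
(3,0): no bracket -> illegal
(3,5): no bracket -> illegal
(3,6): no bracket -> illegal
(4,0): flips 1 -> legal
(4,1): no bracket -> illegal
(4,2): flips 3 -> legal
(4,5): no bracket -> illegal
(5,1): flips 2 -> legal
(6,1): no bracket -> illegal
(6,2): flips 1 -> legal
(6,4): no bracket -> illegal
(7,2): flips 1 -> legal
(7,3): no bracket -> illegal
(7,4): no bracket -> illegal

Answer: (2,1) (2,6) (4,0) (4,2) (5,1) (6,2) (7,2)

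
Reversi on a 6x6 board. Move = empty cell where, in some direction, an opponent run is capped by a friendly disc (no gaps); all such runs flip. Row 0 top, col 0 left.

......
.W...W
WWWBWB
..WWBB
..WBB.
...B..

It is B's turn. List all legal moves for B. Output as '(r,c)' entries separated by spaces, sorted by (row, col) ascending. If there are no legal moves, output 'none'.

Answer: (0,0) (0,5) (1,0) (1,3) (1,4) (3,1) (4,1)

Derivation:
(0,0): flips 3 -> legal
(0,1): no bracket -> illegal
(0,2): no bracket -> illegal
(0,4): no bracket -> illegal
(0,5): flips 1 -> legal
(1,0): flips 2 -> legal
(1,2): no bracket -> illegal
(1,3): flips 1 -> legal
(1,4): flips 1 -> legal
(3,0): no bracket -> illegal
(3,1): flips 3 -> legal
(4,1): flips 2 -> legal
(5,1): no bracket -> illegal
(5,2): no bracket -> illegal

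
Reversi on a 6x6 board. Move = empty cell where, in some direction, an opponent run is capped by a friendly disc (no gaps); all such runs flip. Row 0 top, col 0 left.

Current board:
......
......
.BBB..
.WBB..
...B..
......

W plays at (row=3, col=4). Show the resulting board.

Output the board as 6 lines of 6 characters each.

Answer: ......
......
.BBB..
.WWWW.
...B..
......

Derivation:
Place W at (3,4); scan 8 dirs for brackets.
Dir NW: opp run (2,3), next='.' -> no flip
Dir N: first cell '.' (not opp) -> no flip
Dir NE: first cell '.' (not opp) -> no flip
Dir W: opp run (3,3) (3,2) capped by W -> flip
Dir E: first cell '.' (not opp) -> no flip
Dir SW: opp run (4,3), next='.' -> no flip
Dir S: first cell '.' (not opp) -> no flip
Dir SE: first cell '.' (not opp) -> no flip
All flips: (3,2) (3,3)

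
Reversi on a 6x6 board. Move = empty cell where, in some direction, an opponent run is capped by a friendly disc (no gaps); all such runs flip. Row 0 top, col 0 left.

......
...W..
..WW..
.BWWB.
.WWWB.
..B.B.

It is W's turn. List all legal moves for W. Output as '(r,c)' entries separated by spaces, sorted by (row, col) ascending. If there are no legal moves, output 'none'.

Answer: (2,0) (2,1) (2,5) (3,0) (3,5) (4,0) (4,5) (5,5)

Derivation:
(2,0): flips 1 -> legal
(2,1): flips 1 -> legal
(2,4): no bracket -> illegal
(2,5): flips 1 -> legal
(3,0): flips 1 -> legal
(3,5): flips 1 -> legal
(4,0): flips 1 -> legal
(4,5): flips 2 -> legal
(5,1): no bracket -> illegal
(5,3): no bracket -> illegal
(5,5): flips 1 -> legal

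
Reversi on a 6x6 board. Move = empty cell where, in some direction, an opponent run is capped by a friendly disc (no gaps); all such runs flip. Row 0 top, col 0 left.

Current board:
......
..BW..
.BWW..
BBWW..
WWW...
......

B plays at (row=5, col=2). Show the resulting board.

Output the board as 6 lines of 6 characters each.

Answer: ......
..BW..
.BBW..
BBBW..
WBB...
..B...

Derivation:
Place B at (5,2); scan 8 dirs for brackets.
Dir NW: opp run (4,1) capped by B -> flip
Dir N: opp run (4,2) (3,2) (2,2) capped by B -> flip
Dir NE: first cell '.' (not opp) -> no flip
Dir W: first cell '.' (not opp) -> no flip
Dir E: first cell '.' (not opp) -> no flip
Dir SW: edge -> no flip
Dir S: edge -> no flip
Dir SE: edge -> no flip
All flips: (2,2) (3,2) (4,1) (4,2)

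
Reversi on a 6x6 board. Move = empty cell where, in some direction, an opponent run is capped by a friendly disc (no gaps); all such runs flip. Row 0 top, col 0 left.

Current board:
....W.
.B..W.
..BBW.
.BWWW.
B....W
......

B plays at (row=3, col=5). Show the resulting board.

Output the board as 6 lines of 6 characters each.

Answer: ....W.
.B..W.
..BBW.
.BBBBB
B....W
......

Derivation:
Place B at (3,5); scan 8 dirs for brackets.
Dir NW: opp run (2,4), next='.' -> no flip
Dir N: first cell '.' (not opp) -> no flip
Dir NE: edge -> no flip
Dir W: opp run (3,4) (3,3) (3,2) capped by B -> flip
Dir E: edge -> no flip
Dir SW: first cell '.' (not opp) -> no flip
Dir S: opp run (4,5), next='.' -> no flip
Dir SE: edge -> no flip
All flips: (3,2) (3,3) (3,4)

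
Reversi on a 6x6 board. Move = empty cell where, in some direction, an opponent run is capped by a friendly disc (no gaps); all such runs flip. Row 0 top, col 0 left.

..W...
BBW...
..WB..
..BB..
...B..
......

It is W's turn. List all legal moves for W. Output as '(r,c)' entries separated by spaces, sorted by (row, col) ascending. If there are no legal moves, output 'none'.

Answer: (0,0) (2,0) (2,4) (3,4) (4,2) (4,4)

Derivation:
(0,0): flips 1 -> legal
(0,1): no bracket -> illegal
(1,3): no bracket -> illegal
(1,4): no bracket -> illegal
(2,0): flips 1 -> legal
(2,1): no bracket -> illegal
(2,4): flips 1 -> legal
(3,1): no bracket -> illegal
(3,4): flips 1 -> legal
(4,1): no bracket -> illegal
(4,2): flips 1 -> legal
(4,4): flips 1 -> legal
(5,2): no bracket -> illegal
(5,3): no bracket -> illegal
(5,4): no bracket -> illegal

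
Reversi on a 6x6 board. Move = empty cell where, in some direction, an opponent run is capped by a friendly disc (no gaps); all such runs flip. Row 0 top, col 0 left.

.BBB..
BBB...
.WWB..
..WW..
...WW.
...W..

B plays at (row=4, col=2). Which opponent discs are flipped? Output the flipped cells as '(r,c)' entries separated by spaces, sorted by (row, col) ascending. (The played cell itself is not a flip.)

Dir NW: first cell '.' (not opp) -> no flip
Dir N: opp run (3,2) (2,2) capped by B -> flip
Dir NE: opp run (3,3), next='.' -> no flip
Dir W: first cell '.' (not opp) -> no flip
Dir E: opp run (4,3) (4,4), next='.' -> no flip
Dir SW: first cell '.' (not opp) -> no flip
Dir S: first cell '.' (not opp) -> no flip
Dir SE: opp run (5,3), next=edge -> no flip

Answer: (2,2) (3,2)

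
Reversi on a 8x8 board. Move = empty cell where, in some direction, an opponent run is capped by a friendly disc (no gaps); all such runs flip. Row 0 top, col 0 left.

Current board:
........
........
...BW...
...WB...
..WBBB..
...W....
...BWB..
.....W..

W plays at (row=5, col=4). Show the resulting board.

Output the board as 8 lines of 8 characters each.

Answer: ........
........
...BW...
...WW...
..WBWB..
...WW...
...BWB..
.....W..

Derivation:
Place W at (5,4); scan 8 dirs for brackets.
Dir NW: opp run (4,3), next='.' -> no flip
Dir N: opp run (4,4) (3,4) capped by W -> flip
Dir NE: opp run (4,5), next='.' -> no flip
Dir W: first cell 'W' (not opp) -> no flip
Dir E: first cell '.' (not opp) -> no flip
Dir SW: opp run (6,3), next='.' -> no flip
Dir S: first cell 'W' (not opp) -> no flip
Dir SE: opp run (6,5), next='.' -> no flip
All flips: (3,4) (4,4)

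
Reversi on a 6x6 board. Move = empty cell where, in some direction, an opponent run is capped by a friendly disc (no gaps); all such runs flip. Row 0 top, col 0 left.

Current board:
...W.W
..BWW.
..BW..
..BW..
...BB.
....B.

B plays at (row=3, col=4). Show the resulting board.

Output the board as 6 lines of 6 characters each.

Answer: ...W.W
..BWW.
..BB..
..BBB.
...BB.
....B.

Derivation:
Place B at (3,4); scan 8 dirs for brackets.
Dir NW: opp run (2,3) capped by B -> flip
Dir N: first cell '.' (not opp) -> no flip
Dir NE: first cell '.' (not opp) -> no flip
Dir W: opp run (3,3) capped by B -> flip
Dir E: first cell '.' (not opp) -> no flip
Dir SW: first cell 'B' (not opp) -> no flip
Dir S: first cell 'B' (not opp) -> no flip
Dir SE: first cell '.' (not opp) -> no flip
All flips: (2,3) (3,3)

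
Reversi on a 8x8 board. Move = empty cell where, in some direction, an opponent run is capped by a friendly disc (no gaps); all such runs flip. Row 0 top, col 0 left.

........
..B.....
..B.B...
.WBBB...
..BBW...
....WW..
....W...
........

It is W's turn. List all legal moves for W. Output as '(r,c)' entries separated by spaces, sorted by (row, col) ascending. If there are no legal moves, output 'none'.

Answer: (1,1) (1,3) (1,4) (2,1) (3,5) (4,1) (5,3)

Derivation:
(0,1): no bracket -> illegal
(0,2): no bracket -> illegal
(0,3): no bracket -> illegal
(1,1): flips 2 -> legal
(1,3): flips 1 -> legal
(1,4): flips 2 -> legal
(1,5): no bracket -> illegal
(2,1): flips 2 -> legal
(2,3): no bracket -> illegal
(2,5): no bracket -> illegal
(3,5): flips 3 -> legal
(4,1): flips 2 -> legal
(4,5): no bracket -> illegal
(5,1): no bracket -> illegal
(5,2): no bracket -> illegal
(5,3): flips 1 -> legal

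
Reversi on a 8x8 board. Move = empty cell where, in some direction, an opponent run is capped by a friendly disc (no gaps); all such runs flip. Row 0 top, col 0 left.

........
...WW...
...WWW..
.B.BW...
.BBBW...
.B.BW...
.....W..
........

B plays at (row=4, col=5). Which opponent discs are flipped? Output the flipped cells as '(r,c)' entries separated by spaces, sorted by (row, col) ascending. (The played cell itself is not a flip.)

Dir NW: opp run (3,4) (2,3), next='.' -> no flip
Dir N: first cell '.' (not opp) -> no flip
Dir NE: first cell '.' (not opp) -> no flip
Dir W: opp run (4,4) capped by B -> flip
Dir E: first cell '.' (not opp) -> no flip
Dir SW: opp run (5,4), next='.' -> no flip
Dir S: first cell '.' (not opp) -> no flip
Dir SE: first cell '.' (not opp) -> no flip

Answer: (4,4)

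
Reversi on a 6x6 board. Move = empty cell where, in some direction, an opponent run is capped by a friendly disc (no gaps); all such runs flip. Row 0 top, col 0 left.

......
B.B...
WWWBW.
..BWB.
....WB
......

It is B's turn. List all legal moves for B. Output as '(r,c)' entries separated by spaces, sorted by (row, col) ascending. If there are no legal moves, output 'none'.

Answer: (1,4) (2,5) (3,0) (4,3) (5,4)

Derivation:
(1,1): no bracket -> illegal
(1,3): no bracket -> illegal
(1,4): flips 1 -> legal
(1,5): no bracket -> illegal
(2,5): flips 1 -> legal
(3,0): flips 2 -> legal
(3,1): no bracket -> illegal
(3,5): no bracket -> illegal
(4,2): no bracket -> illegal
(4,3): flips 2 -> legal
(5,3): no bracket -> illegal
(5,4): flips 1 -> legal
(5,5): no bracket -> illegal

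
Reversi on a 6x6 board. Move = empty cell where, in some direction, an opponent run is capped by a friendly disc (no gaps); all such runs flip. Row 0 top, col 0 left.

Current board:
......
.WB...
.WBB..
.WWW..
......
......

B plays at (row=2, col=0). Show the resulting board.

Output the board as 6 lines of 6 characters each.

Place B at (2,0); scan 8 dirs for brackets.
Dir NW: edge -> no flip
Dir N: first cell '.' (not opp) -> no flip
Dir NE: opp run (1,1), next='.' -> no flip
Dir W: edge -> no flip
Dir E: opp run (2,1) capped by B -> flip
Dir SW: edge -> no flip
Dir S: first cell '.' (not opp) -> no flip
Dir SE: opp run (3,1), next='.' -> no flip
All flips: (2,1)

Answer: ......
.WB...
BBBB..
.WWW..
......
......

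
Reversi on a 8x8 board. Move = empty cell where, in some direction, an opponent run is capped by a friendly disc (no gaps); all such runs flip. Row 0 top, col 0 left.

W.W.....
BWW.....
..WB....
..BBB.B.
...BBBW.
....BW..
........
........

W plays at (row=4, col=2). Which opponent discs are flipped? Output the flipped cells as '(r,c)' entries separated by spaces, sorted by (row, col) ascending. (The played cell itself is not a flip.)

Dir NW: first cell '.' (not opp) -> no flip
Dir N: opp run (3,2) capped by W -> flip
Dir NE: opp run (3,3), next='.' -> no flip
Dir W: first cell '.' (not opp) -> no flip
Dir E: opp run (4,3) (4,4) (4,5) capped by W -> flip
Dir SW: first cell '.' (not opp) -> no flip
Dir S: first cell '.' (not opp) -> no flip
Dir SE: first cell '.' (not opp) -> no flip

Answer: (3,2) (4,3) (4,4) (4,5)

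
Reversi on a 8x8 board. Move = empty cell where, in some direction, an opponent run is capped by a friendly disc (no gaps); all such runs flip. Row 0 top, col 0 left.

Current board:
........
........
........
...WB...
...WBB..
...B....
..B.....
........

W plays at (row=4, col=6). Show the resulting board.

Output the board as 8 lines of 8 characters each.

Place W at (4,6); scan 8 dirs for brackets.
Dir NW: first cell '.' (not opp) -> no flip
Dir N: first cell '.' (not opp) -> no flip
Dir NE: first cell '.' (not opp) -> no flip
Dir W: opp run (4,5) (4,4) capped by W -> flip
Dir E: first cell '.' (not opp) -> no flip
Dir SW: first cell '.' (not opp) -> no flip
Dir S: first cell '.' (not opp) -> no flip
Dir SE: first cell '.' (not opp) -> no flip
All flips: (4,4) (4,5)

Answer: ........
........
........
...WB...
...WWWW.
...B....
..B.....
........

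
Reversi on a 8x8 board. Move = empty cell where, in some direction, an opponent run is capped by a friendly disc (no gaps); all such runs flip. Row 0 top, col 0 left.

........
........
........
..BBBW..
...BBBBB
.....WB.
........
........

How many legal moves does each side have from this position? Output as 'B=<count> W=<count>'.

Answer: B=8 W=5

Derivation:
-- B to move --
(2,4): flips 1 -> legal
(2,5): flips 1 -> legal
(2,6): flips 1 -> legal
(3,6): flips 1 -> legal
(5,4): flips 1 -> legal
(6,4): flips 1 -> legal
(6,5): flips 1 -> legal
(6,6): flips 1 -> legal
B mobility = 8
-- W to move --
(2,1): no bracket -> illegal
(2,2): flips 2 -> legal
(2,3): no bracket -> illegal
(2,4): no bracket -> illegal
(2,5): no bracket -> illegal
(3,1): flips 3 -> legal
(3,6): no bracket -> illegal
(3,7): flips 1 -> legal
(4,1): no bracket -> illegal
(4,2): no bracket -> illegal
(5,2): no bracket -> illegal
(5,3): flips 1 -> legal
(5,4): no bracket -> illegal
(5,7): flips 2 -> legal
(6,5): no bracket -> illegal
(6,6): no bracket -> illegal
(6,7): no bracket -> illegal
W mobility = 5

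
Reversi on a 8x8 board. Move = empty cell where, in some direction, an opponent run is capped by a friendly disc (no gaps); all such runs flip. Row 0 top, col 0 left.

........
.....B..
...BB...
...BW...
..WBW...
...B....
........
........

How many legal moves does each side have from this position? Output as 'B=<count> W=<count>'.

-- B to move --
(2,5): flips 1 -> legal
(3,1): flips 1 -> legal
(3,2): no bracket -> illegal
(3,5): flips 2 -> legal
(4,1): flips 1 -> legal
(4,5): flips 2 -> legal
(5,1): flips 1 -> legal
(5,2): no bracket -> illegal
(5,4): flips 2 -> legal
(5,5): flips 1 -> legal
B mobility = 8
-- W to move --
(0,4): no bracket -> illegal
(0,5): no bracket -> illegal
(0,6): flips 3 -> legal
(1,2): flips 1 -> legal
(1,3): no bracket -> illegal
(1,4): flips 1 -> legal
(1,6): no bracket -> illegal
(2,2): flips 1 -> legal
(2,5): no bracket -> illegal
(2,6): no bracket -> illegal
(3,2): flips 1 -> legal
(3,5): no bracket -> illegal
(5,2): flips 1 -> legal
(5,4): no bracket -> illegal
(6,2): flips 1 -> legal
(6,3): no bracket -> illegal
(6,4): flips 1 -> legal
W mobility = 8

Answer: B=8 W=8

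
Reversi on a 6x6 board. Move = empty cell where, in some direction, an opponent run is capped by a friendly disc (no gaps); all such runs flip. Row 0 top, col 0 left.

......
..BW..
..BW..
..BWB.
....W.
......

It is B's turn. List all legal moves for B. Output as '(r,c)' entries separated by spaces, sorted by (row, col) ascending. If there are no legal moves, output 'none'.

(0,2): no bracket -> illegal
(0,3): no bracket -> illegal
(0,4): flips 1 -> legal
(1,4): flips 2 -> legal
(2,4): flips 1 -> legal
(3,5): no bracket -> illegal
(4,2): no bracket -> illegal
(4,3): no bracket -> illegal
(4,5): no bracket -> illegal
(5,3): no bracket -> illegal
(5,4): flips 1 -> legal
(5,5): flips 2 -> legal

Answer: (0,4) (1,4) (2,4) (5,4) (5,5)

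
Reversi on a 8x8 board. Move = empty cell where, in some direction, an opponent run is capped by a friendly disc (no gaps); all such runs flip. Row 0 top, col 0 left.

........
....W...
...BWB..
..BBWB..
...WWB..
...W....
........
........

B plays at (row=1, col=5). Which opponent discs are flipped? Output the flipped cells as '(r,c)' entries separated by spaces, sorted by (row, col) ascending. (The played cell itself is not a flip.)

Answer: (2,4)

Derivation:
Dir NW: first cell '.' (not opp) -> no flip
Dir N: first cell '.' (not opp) -> no flip
Dir NE: first cell '.' (not opp) -> no flip
Dir W: opp run (1,4), next='.' -> no flip
Dir E: first cell '.' (not opp) -> no flip
Dir SW: opp run (2,4) capped by B -> flip
Dir S: first cell 'B' (not opp) -> no flip
Dir SE: first cell '.' (not opp) -> no flip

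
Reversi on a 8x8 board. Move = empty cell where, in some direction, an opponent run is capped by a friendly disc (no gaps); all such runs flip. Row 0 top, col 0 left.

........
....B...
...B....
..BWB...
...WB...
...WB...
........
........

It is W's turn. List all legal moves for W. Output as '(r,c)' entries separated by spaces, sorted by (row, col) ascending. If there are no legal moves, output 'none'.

Answer: (1,3) (2,1) (2,5) (3,1) (3,5) (4,5) (5,5) (6,5)

Derivation:
(0,3): no bracket -> illegal
(0,4): no bracket -> illegal
(0,5): no bracket -> illegal
(1,2): no bracket -> illegal
(1,3): flips 1 -> legal
(1,5): no bracket -> illegal
(2,1): flips 1 -> legal
(2,2): no bracket -> illegal
(2,4): no bracket -> illegal
(2,5): flips 1 -> legal
(3,1): flips 1 -> legal
(3,5): flips 2 -> legal
(4,1): no bracket -> illegal
(4,2): no bracket -> illegal
(4,5): flips 1 -> legal
(5,5): flips 2 -> legal
(6,3): no bracket -> illegal
(6,4): no bracket -> illegal
(6,5): flips 1 -> legal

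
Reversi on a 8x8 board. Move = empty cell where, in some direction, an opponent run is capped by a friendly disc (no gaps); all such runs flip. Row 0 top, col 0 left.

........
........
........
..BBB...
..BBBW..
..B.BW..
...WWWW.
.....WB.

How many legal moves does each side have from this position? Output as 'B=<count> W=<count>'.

-- B to move --
(3,5): no bracket -> illegal
(3,6): flips 1 -> legal
(4,6): flips 1 -> legal
(5,3): no bracket -> illegal
(5,6): flips 3 -> legal
(5,7): no bracket -> illegal
(6,2): no bracket -> illegal
(6,7): no bracket -> illegal
(7,2): flips 1 -> legal
(7,3): no bracket -> illegal
(7,4): flips 3 -> legal
(7,7): flips 2 -> legal
B mobility = 6
-- W to move --
(2,1): flips 3 -> legal
(2,2): flips 2 -> legal
(2,3): flips 1 -> legal
(2,4): flips 3 -> legal
(2,5): no bracket -> illegal
(3,1): no bracket -> illegal
(3,5): no bracket -> illegal
(4,1): flips 4 -> legal
(5,1): no bracket -> illegal
(5,3): flips 1 -> legal
(6,1): no bracket -> illegal
(6,2): no bracket -> illegal
(6,7): no bracket -> illegal
(7,7): flips 1 -> legal
W mobility = 7

Answer: B=6 W=7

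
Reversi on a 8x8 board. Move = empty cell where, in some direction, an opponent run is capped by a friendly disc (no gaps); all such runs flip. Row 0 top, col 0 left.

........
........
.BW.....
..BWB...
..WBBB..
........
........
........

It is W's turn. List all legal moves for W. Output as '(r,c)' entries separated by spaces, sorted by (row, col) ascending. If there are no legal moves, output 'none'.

Answer: (2,0) (3,1) (3,5) (4,6) (5,3) (5,5)

Derivation:
(1,0): no bracket -> illegal
(1,1): no bracket -> illegal
(1,2): no bracket -> illegal
(2,0): flips 1 -> legal
(2,3): no bracket -> illegal
(2,4): no bracket -> illegal
(2,5): no bracket -> illegal
(3,0): no bracket -> illegal
(3,1): flips 1 -> legal
(3,5): flips 1 -> legal
(3,6): no bracket -> illegal
(4,1): no bracket -> illegal
(4,6): flips 3 -> legal
(5,2): no bracket -> illegal
(5,3): flips 1 -> legal
(5,4): no bracket -> illegal
(5,5): flips 1 -> legal
(5,6): no bracket -> illegal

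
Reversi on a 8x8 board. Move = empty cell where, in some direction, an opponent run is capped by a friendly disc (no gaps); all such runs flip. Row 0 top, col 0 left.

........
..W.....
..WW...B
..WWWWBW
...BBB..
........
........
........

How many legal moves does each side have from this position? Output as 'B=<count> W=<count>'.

-- B to move --
(0,1): flips 3 -> legal
(0,2): no bracket -> illegal
(0,3): no bracket -> illegal
(1,1): flips 2 -> legal
(1,3): flips 2 -> legal
(1,4): no bracket -> illegal
(2,1): flips 1 -> legal
(2,4): flips 1 -> legal
(2,5): flips 2 -> legal
(2,6): flips 1 -> legal
(3,1): flips 4 -> legal
(4,1): no bracket -> illegal
(4,2): no bracket -> illegal
(4,6): no bracket -> illegal
(4,7): flips 1 -> legal
B mobility = 9
-- W to move --
(1,6): no bracket -> illegal
(1,7): flips 1 -> legal
(2,5): no bracket -> illegal
(2,6): no bracket -> illegal
(4,2): no bracket -> illegal
(4,6): no bracket -> illegal
(4,7): no bracket -> illegal
(5,2): flips 1 -> legal
(5,3): flips 2 -> legal
(5,4): flips 2 -> legal
(5,5): flips 2 -> legal
(5,6): flips 1 -> legal
W mobility = 6

Answer: B=9 W=6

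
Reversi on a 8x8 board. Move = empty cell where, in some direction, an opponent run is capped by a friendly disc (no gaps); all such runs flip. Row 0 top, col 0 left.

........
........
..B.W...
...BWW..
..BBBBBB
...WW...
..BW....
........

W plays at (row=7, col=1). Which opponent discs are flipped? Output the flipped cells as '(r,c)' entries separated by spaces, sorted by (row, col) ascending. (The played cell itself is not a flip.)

Answer: (6,2)

Derivation:
Dir NW: first cell '.' (not opp) -> no flip
Dir N: first cell '.' (not opp) -> no flip
Dir NE: opp run (6,2) capped by W -> flip
Dir W: first cell '.' (not opp) -> no flip
Dir E: first cell '.' (not opp) -> no flip
Dir SW: edge -> no flip
Dir S: edge -> no flip
Dir SE: edge -> no flip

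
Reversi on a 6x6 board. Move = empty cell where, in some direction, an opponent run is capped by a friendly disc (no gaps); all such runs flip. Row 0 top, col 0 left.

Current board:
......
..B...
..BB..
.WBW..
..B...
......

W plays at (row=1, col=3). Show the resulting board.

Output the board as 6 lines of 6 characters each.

Place W at (1,3); scan 8 dirs for brackets.
Dir NW: first cell '.' (not opp) -> no flip
Dir N: first cell '.' (not opp) -> no flip
Dir NE: first cell '.' (not opp) -> no flip
Dir W: opp run (1,2), next='.' -> no flip
Dir E: first cell '.' (not opp) -> no flip
Dir SW: opp run (2,2) capped by W -> flip
Dir S: opp run (2,3) capped by W -> flip
Dir SE: first cell '.' (not opp) -> no flip
All flips: (2,2) (2,3)

Answer: ......
..BW..
..WW..
.WBW..
..B...
......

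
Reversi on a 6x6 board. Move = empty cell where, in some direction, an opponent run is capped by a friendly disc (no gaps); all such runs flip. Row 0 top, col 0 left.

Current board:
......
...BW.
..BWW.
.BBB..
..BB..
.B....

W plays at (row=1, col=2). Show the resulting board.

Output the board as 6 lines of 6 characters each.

Answer: ......
..WWW.
..BWW.
.BBB..
..BB..
.B....

Derivation:
Place W at (1,2); scan 8 dirs for brackets.
Dir NW: first cell '.' (not opp) -> no flip
Dir N: first cell '.' (not opp) -> no flip
Dir NE: first cell '.' (not opp) -> no flip
Dir W: first cell '.' (not opp) -> no flip
Dir E: opp run (1,3) capped by W -> flip
Dir SW: first cell '.' (not opp) -> no flip
Dir S: opp run (2,2) (3,2) (4,2), next='.' -> no flip
Dir SE: first cell 'W' (not opp) -> no flip
All flips: (1,3)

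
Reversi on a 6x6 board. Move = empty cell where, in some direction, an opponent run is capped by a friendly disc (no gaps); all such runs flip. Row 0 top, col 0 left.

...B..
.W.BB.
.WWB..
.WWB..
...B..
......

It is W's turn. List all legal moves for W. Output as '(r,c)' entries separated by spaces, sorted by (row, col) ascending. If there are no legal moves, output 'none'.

(0,2): no bracket -> illegal
(0,4): flips 1 -> legal
(0,5): flips 2 -> legal
(1,2): no bracket -> illegal
(1,5): no bracket -> illegal
(2,4): flips 1 -> legal
(2,5): no bracket -> illegal
(3,4): flips 1 -> legal
(4,2): no bracket -> illegal
(4,4): flips 1 -> legal
(5,2): no bracket -> illegal
(5,3): no bracket -> illegal
(5,4): flips 1 -> legal

Answer: (0,4) (0,5) (2,4) (3,4) (4,4) (5,4)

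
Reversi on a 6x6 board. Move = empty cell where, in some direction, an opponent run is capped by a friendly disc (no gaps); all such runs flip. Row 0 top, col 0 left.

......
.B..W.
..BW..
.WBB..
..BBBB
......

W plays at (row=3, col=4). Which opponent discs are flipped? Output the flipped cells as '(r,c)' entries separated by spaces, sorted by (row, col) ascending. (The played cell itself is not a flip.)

Dir NW: first cell 'W' (not opp) -> no flip
Dir N: first cell '.' (not opp) -> no flip
Dir NE: first cell '.' (not opp) -> no flip
Dir W: opp run (3,3) (3,2) capped by W -> flip
Dir E: first cell '.' (not opp) -> no flip
Dir SW: opp run (4,3), next='.' -> no flip
Dir S: opp run (4,4), next='.' -> no flip
Dir SE: opp run (4,5), next=edge -> no flip

Answer: (3,2) (3,3)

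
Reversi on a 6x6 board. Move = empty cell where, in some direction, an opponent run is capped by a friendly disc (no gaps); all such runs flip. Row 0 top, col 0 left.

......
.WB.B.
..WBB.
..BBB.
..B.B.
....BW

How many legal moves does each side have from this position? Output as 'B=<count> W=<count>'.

-- B to move --
(0,0): flips 2 -> legal
(0,1): no bracket -> illegal
(0,2): no bracket -> illegal
(1,0): flips 1 -> legal
(1,3): no bracket -> illegal
(2,0): no bracket -> illegal
(2,1): flips 1 -> legal
(3,1): no bracket -> illegal
(4,5): no bracket -> illegal
B mobility = 3
-- W to move --
(0,1): no bracket -> illegal
(0,2): flips 1 -> legal
(0,3): no bracket -> illegal
(0,4): no bracket -> illegal
(0,5): no bracket -> illegal
(1,3): flips 1 -> legal
(1,5): no bracket -> illegal
(2,1): no bracket -> illegal
(2,5): flips 2 -> legal
(3,1): no bracket -> illegal
(3,5): no bracket -> illegal
(4,1): no bracket -> illegal
(4,3): no bracket -> illegal
(4,5): no bracket -> illegal
(5,1): no bracket -> illegal
(5,2): flips 2 -> legal
(5,3): flips 1 -> legal
W mobility = 5

Answer: B=3 W=5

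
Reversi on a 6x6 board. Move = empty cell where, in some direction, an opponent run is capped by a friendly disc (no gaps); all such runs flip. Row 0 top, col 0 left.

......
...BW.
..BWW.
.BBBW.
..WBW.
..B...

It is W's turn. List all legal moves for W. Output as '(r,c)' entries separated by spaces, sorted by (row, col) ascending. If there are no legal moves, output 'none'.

Answer: (0,2) (0,3) (1,1) (1,2) (2,0) (2,1) (3,0) (4,1) (5,3)

Derivation:
(0,2): flips 1 -> legal
(0,3): flips 1 -> legal
(0,4): no bracket -> illegal
(1,1): flips 2 -> legal
(1,2): flips 3 -> legal
(2,0): flips 1 -> legal
(2,1): flips 1 -> legal
(3,0): flips 3 -> legal
(4,0): no bracket -> illegal
(4,1): flips 1 -> legal
(5,1): no bracket -> illegal
(5,3): flips 2 -> legal
(5,4): no bracket -> illegal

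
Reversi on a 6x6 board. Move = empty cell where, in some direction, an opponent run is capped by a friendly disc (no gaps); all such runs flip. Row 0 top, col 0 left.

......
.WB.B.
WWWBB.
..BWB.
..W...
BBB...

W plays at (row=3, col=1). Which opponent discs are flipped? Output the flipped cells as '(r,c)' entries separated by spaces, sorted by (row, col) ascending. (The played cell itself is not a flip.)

Answer: (3,2)

Derivation:
Dir NW: first cell 'W' (not opp) -> no flip
Dir N: first cell 'W' (not opp) -> no flip
Dir NE: first cell 'W' (not opp) -> no flip
Dir W: first cell '.' (not opp) -> no flip
Dir E: opp run (3,2) capped by W -> flip
Dir SW: first cell '.' (not opp) -> no flip
Dir S: first cell '.' (not opp) -> no flip
Dir SE: first cell 'W' (not opp) -> no flip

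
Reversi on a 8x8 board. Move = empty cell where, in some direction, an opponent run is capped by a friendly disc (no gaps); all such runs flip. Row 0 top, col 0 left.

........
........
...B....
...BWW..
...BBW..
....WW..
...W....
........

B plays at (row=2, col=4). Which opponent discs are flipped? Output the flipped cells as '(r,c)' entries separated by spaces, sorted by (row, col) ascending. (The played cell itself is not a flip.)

Answer: (3,4)

Derivation:
Dir NW: first cell '.' (not opp) -> no flip
Dir N: first cell '.' (not opp) -> no flip
Dir NE: first cell '.' (not opp) -> no flip
Dir W: first cell 'B' (not opp) -> no flip
Dir E: first cell '.' (not opp) -> no flip
Dir SW: first cell 'B' (not opp) -> no flip
Dir S: opp run (3,4) capped by B -> flip
Dir SE: opp run (3,5), next='.' -> no flip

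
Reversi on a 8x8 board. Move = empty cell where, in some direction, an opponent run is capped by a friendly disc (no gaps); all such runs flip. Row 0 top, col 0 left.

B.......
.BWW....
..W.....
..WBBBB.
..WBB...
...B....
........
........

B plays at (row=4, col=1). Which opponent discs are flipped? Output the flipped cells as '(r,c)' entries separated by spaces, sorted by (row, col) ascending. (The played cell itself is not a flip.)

Dir NW: first cell '.' (not opp) -> no flip
Dir N: first cell '.' (not opp) -> no flip
Dir NE: opp run (3,2), next='.' -> no flip
Dir W: first cell '.' (not opp) -> no flip
Dir E: opp run (4,2) capped by B -> flip
Dir SW: first cell '.' (not opp) -> no flip
Dir S: first cell '.' (not opp) -> no flip
Dir SE: first cell '.' (not opp) -> no flip

Answer: (4,2)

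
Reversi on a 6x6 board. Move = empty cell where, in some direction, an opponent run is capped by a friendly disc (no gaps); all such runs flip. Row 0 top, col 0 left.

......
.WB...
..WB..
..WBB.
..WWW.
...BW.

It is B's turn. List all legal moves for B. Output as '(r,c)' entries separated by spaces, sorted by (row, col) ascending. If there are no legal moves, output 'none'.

(0,0): flips 2 -> legal
(0,1): no bracket -> illegal
(0,2): no bracket -> illegal
(1,0): flips 1 -> legal
(1,3): no bracket -> illegal
(2,0): no bracket -> illegal
(2,1): flips 1 -> legal
(3,1): flips 2 -> legal
(3,5): flips 1 -> legal
(4,1): flips 1 -> legal
(4,5): no bracket -> illegal
(5,1): flips 1 -> legal
(5,2): flips 4 -> legal
(5,5): flips 2 -> legal

Answer: (0,0) (1,0) (2,1) (3,1) (3,5) (4,1) (5,1) (5,2) (5,5)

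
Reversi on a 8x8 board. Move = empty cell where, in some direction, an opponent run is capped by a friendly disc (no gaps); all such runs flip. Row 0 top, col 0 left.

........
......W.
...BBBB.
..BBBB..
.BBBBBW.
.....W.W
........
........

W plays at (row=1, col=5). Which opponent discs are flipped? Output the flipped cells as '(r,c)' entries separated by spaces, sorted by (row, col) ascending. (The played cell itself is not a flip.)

Answer: (2,5) (3,5) (4,5)

Derivation:
Dir NW: first cell '.' (not opp) -> no flip
Dir N: first cell '.' (not opp) -> no flip
Dir NE: first cell '.' (not opp) -> no flip
Dir W: first cell '.' (not opp) -> no flip
Dir E: first cell 'W' (not opp) -> no flip
Dir SW: opp run (2,4) (3,3) (4,2), next='.' -> no flip
Dir S: opp run (2,5) (3,5) (4,5) capped by W -> flip
Dir SE: opp run (2,6), next='.' -> no flip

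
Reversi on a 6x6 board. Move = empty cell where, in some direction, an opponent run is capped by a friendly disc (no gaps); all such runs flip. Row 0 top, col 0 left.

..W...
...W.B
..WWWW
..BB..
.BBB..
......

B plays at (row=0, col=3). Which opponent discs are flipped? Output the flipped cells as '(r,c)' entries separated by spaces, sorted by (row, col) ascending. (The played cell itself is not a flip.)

Dir NW: edge -> no flip
Dir N: edge -> no flip
Dir NE: edge -> no flip
Dir W: opp run (0,2), next='.' -> no flip
Dir E: first cell '.' (not opp) -> no flip
Dir SW: first cell '.' (not opp) -> no flip
Dir S: opp run (1,3) (2,3) capped by B -> flip
Dir SE: first cell '.' (not opp) -> no flip

Answer: (1,3) (2,3)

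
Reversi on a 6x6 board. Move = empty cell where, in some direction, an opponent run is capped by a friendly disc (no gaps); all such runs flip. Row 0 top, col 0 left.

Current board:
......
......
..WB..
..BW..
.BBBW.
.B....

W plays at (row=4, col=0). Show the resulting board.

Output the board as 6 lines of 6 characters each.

Place W at (4,0); scan 8 dirs for brackets.
Dir NW: edge -> no flip
Dir N: first cell '.' (not opp) -> no flip
Dir NE: first cell '.' (not opp) -> no flip
Dir W: edge -> no flip
Dir E: opp run (4,1) (4,2) (4,3) capped by W -> flip
Dir SW: edge -> no flip
Dir S: first cell '.' (not opp) -> no flip
Dir SE: opp run (5,1), next=edge -> no flip
All flips: (4,1) (4,2) (4,3)

Answer: ......
......
..WB..
..BW..
WWWWW.
.B....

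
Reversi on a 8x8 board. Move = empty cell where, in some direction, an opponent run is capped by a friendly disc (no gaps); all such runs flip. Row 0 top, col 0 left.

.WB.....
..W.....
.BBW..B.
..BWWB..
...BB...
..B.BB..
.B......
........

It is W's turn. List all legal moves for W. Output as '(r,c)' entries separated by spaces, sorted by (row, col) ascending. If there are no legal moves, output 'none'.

(0,3): flips 1 -> legal
(1,0): no bracket -> illegal
(1,1): flips 1 -> legal
(1,3): no bracket -> illegal
(1,5): no bracket -> illegal
(1,6): no bracket -> illegal
(1,7): no bracket -> illegal
(2,0): flips 2 -> legal
(2,4): no bracket -> illegal
(2,5): no bracket -> illegal
(2,7): no bracket -> illegal
(3,0): flips 1 -> legal
(3,1): flips 1 -> legal
(3,6): flips 1 -> legal
(3,7): no bracket -> illegal
(4,1): flips 1 -> legal
(4,2): flips 2 -> legal
(4,5): no bracket -> illegal
(4,6): no bracket -> illegal
(5,0): no bracket -> illegal
(5,1): no bracket -> illegal
(5,3): flips 1 -> legal
(5,6): no bracket -> illegal
(6,0): no bracket -> illegal
(6,2): no bracket -> illegal
(6,3): no bracket -> illegal
(6,4): flips 2 -> legal
(6,5): no bracket -> illegal
(6,6): flips 2 -> legal
(7,0): flips 3 -> legal
(7,1): no bracket -> illegal
(7,2): no bracket -> illegal

Answer: (0,3) (1,1) (2,0) (3,0) (3,1) (3,6) (4,1) (4,2) (5,3) (6,4) (6,6) (7,0)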